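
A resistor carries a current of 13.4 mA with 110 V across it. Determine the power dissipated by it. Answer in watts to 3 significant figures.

1.47 W

Both the voltage across and the current through the element are known, so P = V I applies directly.
P = 110 V × 0.01340 A = 1.474 W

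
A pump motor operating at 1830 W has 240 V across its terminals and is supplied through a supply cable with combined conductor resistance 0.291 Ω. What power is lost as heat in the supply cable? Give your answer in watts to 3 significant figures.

Line loss is just I²R for the cable — we know both I and R_line directly.
I = P / V = 1830 / 240 = 7.625 A through the supply cable.
P_line = I² R_line = (7.625)² × 0.291 = 16.92 W

16.9 W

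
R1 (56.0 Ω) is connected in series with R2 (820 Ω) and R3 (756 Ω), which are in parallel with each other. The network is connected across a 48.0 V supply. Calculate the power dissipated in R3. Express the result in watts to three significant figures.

2.34 W

Replace R2 and R3 with their parallel equivalent so the circuit becomes R1 in series with R_p.
R_p = (820×756)/(820+756) = 393.4 Ω
R_total = 56.0 + 393.4 = 449.4 Ω
I = V / R_total = 48.0 / 449.4 = 0.1068 A
Voltage across the parallel pair: V_p = I × R_p = 0.1068 × 393.4 = 42.02 V
With V_p across R3, its power is V_p²/R3.
P_R3 = (42.02)² / 756 = 2.335 W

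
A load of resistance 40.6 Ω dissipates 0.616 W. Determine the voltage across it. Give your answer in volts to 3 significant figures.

The two known quantities fix the third via V = √(P R).
V = √(0.616 × 40.6) = 5.001 V

5.00 V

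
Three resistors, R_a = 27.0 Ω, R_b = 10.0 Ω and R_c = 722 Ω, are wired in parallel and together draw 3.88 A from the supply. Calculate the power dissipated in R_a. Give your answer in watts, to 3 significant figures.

We need the common branch voltage; get it from I_total × R_eq, then P = V²/R for the branch.
1/R_eq = 1/27.0 + 1/10.0 + 1/722 ⇒ R_eq = 7.224 Ω
V = I_total × R_eq = 3.880 × 7.224 = 28.03 V
P_R_a = V² / R_a = (28.03)² / 27.0 = 29.10 W

29.1 W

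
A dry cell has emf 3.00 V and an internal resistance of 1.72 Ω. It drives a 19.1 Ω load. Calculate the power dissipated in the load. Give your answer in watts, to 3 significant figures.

0.397 W

Find the circuit current first, then P = I²R for the load (series elements share I).
I = ε / (r + R) = 3.00 / (1.72 + 19.1) = 0.1441 A
P_load = I² R = (0.1441)² × 19.1 = 0.3966 W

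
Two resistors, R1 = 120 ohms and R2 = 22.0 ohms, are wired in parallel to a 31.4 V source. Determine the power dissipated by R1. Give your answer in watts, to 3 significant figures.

8.22 W

Each parallel branch sees the full supply voltage, so P = V²/R applies directly to the target branch.
P_R1 = V² / R1 = (31.4)² / 120 Ω = 8.216 W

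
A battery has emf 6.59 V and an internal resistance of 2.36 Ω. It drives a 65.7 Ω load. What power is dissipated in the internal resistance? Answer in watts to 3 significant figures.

0.0221 W

The internal resistance carries the same current as the load; P_int = I²r.
I = ε / (r + R) = 6.59 / (2.36 + 65.7) = 0.09683 A
P_int = I² r = (0.09683)² × 2.36 = 0.02213 W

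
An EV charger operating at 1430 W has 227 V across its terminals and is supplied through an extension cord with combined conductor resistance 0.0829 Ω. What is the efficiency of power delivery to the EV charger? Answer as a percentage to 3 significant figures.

I = P / V = 1430 / 227 = 6.300 A through the extension cord.
P_line = I² R_line = (6.300)² × 0.0829 = 3.290 W
P_source = P_load + P_line = 1430 + 3.290 = 1433 W
η = P_load / P_source = 1430 / 1433 = 0.9977

99.8 %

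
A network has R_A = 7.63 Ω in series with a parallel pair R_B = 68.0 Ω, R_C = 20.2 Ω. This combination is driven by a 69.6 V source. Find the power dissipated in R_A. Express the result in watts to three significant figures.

68.6 W

Replace R_B and R_C with their parallel equivalent so the circuit becomes R_A in series with R_p.
R_p = (68.0×20.2)/(68.0+20.2) = 15.57 Ω
R_total = 7.63 + 15.57 = 23.20 Ω
I = V / R_total = 69.6 / 23.20 = 3.000 A
All the current flows through R_A; use P = I²R.
P_R_A = (3.000)² × 7.63 = 68.65 W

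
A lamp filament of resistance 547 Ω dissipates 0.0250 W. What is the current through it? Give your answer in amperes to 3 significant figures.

Rearranging the power relation for the two known quantities gives I = √(P / R).
I = √(0.0250 / 547) = 0.006760 A

0.00676 A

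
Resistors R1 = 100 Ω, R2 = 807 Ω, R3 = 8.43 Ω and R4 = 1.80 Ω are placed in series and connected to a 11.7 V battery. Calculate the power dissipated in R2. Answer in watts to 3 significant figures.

0.131 W

Series elements share the same current, so find I first, then use P = I²R.
R_total = 100 + 807 + 8.43 + 1.80 = 917.2 Ω
I = V / R_total = 11.7 / 917.2 = 0.01276 A
P_R2 = I² × R2 = (0.01276)² × 807 = 0.1313 W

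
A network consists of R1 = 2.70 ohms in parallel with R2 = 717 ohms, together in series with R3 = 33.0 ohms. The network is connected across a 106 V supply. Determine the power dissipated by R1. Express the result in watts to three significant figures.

Collapse the R1‖R2 pair into one equivalent R_p; then R_p and R3 form a series string.
R_p = (2.70×717)/(2.70+717) = 2.690 Ω
R_total = R_p + 33.0 = 2.690 + 33.0 = 35.69 Ω
I = V / R_total = 106 / 35.69 = 2.970 A
Voltage across the parallel pair: V_p = I × R_p = 2.970 × 2.690 = 7.989 V
R1 has V_p across it, so P = V_p²/R1.
P_R1 = (7.989)² / 2.70 = 23.64 W

23.6 W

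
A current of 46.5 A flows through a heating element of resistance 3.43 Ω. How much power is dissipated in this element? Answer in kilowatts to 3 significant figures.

With I and R stated, P = I²R applies in one step.
P = (46.50 A)² × 3.43 Ω = 7417 W

7.42 kW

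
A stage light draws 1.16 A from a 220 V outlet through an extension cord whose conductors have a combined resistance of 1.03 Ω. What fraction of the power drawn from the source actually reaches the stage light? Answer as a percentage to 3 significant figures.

The extension cord carries the full 1.16 A.
P_line = I² R_line = (1.160)² × 1.03 = 1.386 W
P_source = V I = 220 × 1.160 = 255.2 W; P_load = 253.8 W
η = P_load / P_source = 253.8 / 255.2 = 0.9946

99.5 %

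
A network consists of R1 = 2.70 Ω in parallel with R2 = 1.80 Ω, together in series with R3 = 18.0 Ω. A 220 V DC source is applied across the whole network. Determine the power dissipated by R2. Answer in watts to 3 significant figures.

86.2 W

First find R_p for the parallel pair, then treat R_p + R3 as a series loop.
R_p = (2.70×1.80)/(2.70+1.80) = 1.080 Ω
R_total = R_p + 18.0 = 1.080 + 18.0 = 19.08 Ω
I = V / R_total = 220 / 19.08 = 11.53 A
Voltage across the parallel pair: V_p = I × R_p = 11.53 × 1.080 = 12.45 V
R2 has V_p across it, so P = V_p²/R2.
P_R2 = (12.45)² / 1.80 = 86.15 W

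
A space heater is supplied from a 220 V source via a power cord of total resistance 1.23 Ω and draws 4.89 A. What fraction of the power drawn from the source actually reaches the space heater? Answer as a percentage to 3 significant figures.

97.3 %

The power cord carries the full 4.89 A.
P_line = I² R_line = (4.890)² × 1.23 = 29.41 W
P_source = V I = 220 × 4.890 = 1076 W; P_load = 1046 W
η = P_load / P_source = 1046 / 1076 = 0.9727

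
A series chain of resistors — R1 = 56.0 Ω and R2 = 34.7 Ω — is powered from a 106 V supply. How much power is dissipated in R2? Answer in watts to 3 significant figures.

47.4 W

In a series string the same current flows through every resistor — find that current, then P = I²R for the one we want.
R_total = 56.0 + 34.7 = 90.70 Ω
I = V / R_total = 106 / 90.70 = 1.169 A
P_R2 = I² × R2 = (1.169)² × 34.7 = 47.39 W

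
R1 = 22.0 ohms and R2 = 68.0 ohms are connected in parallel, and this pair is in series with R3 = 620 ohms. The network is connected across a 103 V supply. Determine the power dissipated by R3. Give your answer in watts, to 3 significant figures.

Combine R1 and R2 into their parallel equivalent first, reducing the network to two series resistors.
R_p = (22.0×68.0)/(22.0+68.0) = 16.62 Ω
R_total = R_p + 620 = 16.62 + 620 = 636.6 Ω
I = V / R_total = 103 / 636.6 = 0.1618 A
R3 carries the full series current, so P = I²R.
P_R3 = (0.1618)² × 620 = 16.23 W

16.2 W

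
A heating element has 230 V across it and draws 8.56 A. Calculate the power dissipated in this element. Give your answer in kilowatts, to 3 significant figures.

Both the voltage across and the current through the element are known, so P = V I applies directly.
P = 230 V × 8.560 A = 1969 W

1.97 kW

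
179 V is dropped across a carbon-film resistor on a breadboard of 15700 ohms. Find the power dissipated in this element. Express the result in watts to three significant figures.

Voltage and resistance are given, so P = V²/R is the one-step route.
P = (179 V)² / 15700 Ω = 2.041 W

2.04 W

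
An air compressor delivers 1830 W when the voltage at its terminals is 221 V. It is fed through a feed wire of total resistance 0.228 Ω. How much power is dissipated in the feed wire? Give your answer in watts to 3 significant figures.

The feed wire is a series resistance carrying the load current; its dissipation is I²R_line.
I = P / V = 1830 / 221 = 8.281 A through the feed wire.
P_line = I² R_line = (8.281)² × 0.228 = 15.63 W

15.6 W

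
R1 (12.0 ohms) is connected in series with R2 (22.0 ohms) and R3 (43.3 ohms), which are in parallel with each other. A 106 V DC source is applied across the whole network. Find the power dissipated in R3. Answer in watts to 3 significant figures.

78.1 W

Reduce the parallel pair to R_p first; the network is then a simple series string.
R_p = (22.0×43.3)/(22.0+43.3) = 14.59 Ω
R_total = 12.0 + 14.59 = 26.59 Ω
I = V / R_total = 106 / 26.59 = 3.987 A
Voltage across the parallel pair: V_p = I × R_p = 3.987 × 14.59 = 58.16 V
R3 is across V_p, so use P = V²/R for that branch.
P_R3 = (58.16)² / 43.3 = 78.12 W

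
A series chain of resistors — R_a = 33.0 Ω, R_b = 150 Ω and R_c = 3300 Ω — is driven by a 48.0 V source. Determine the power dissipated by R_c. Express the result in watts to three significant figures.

Series elements share the same current, so find I first, then use P = I²R.
R_total = 33.0 + 150 + 3300 = 3483 Ω
I = V / R_total = 48.0 / 3483 = 0.01378 A
P_R_c = I² × R_c = (0.01378)² × 3300 = 0.6267 W

0.627 W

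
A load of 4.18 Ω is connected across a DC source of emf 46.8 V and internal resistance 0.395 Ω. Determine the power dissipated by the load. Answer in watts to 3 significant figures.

The internal resistance and the load are in series, so the same I flows through both; get I from ε/(r+R), then I²R for the load.
I = ε / (r + R) = 46.8 / (0.395 + 4.18) = 10.23 A
P_load = I² R = (10.23)² × 4.18 = 437.4 W

437 W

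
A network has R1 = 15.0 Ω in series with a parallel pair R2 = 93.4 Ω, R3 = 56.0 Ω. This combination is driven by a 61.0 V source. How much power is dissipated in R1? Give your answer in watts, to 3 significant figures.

Reduce the parallel pair to R_p first; the network is then a simple series string.
R_p = (93.4×56.0)/(93.4+56.0) = 35.01 Ω
R_total = 15.0 + 35.01 = 50.01 Ω
I = V / R_total = 61.0 / 50.01 = 1.220 A
The full supply current passes through R1: P = I²R.
P_R1 = (1.220)² × 15.0 = 22.32 W

22.3 W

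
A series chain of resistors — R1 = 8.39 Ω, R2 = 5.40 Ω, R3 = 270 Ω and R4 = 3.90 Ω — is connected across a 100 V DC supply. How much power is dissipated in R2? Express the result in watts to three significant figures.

The current is common to all series resistors; compute it, then apply P = I²R for the target.
R_total = 8.39 + 5.40 + 270 + 3.90 = 287.7 Ω
I = V / R_total = 100 / 287.7 = 0.3476 A
P_R2 = I² × R2 = (0.3476)² × 5.40 = 0.6524 W

0.652 W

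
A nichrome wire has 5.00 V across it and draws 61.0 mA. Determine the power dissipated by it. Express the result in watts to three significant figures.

0.305 W

V and I are known directly — P = V I, no intermediate step needed.
P = 5.00 V × 0.06100 A = 0.3050 W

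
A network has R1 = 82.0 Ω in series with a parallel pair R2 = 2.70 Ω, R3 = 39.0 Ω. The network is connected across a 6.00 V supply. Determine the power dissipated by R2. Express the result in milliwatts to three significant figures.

11.9 mW

Replace R2 and R3 with their parallel equivalent so the circuit becomes R1 in series with R_p.
R_p = (2.70×39.0)/(2.70+39.0) = 2.525 Ω
R_total = 82.0 + 2.525 = 84.53 Ω
I = V / R_total = 6.00 / 84.53 = 0.07098 A
Voltage across the parallel pair: V_p = I × R_p = 0.07098 × 2.525 = 0.1792 V
With V_p across R2, its power is V_p²/R2.
P_R2 = (0.1792)² / 2.70 = 0.01190 W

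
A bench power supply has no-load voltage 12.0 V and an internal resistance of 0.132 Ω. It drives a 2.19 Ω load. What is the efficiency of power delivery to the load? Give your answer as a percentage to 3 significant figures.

94.3 %

Both r and R carry the same current, so the power split is just the resistance split: η = R/(R+r).
η = R / (R + r) = 2.19 / (2.19 + 0.132) = 0.9432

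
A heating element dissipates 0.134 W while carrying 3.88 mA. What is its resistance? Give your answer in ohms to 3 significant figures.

From P = V I = I²R = V²/R, with the two given quantities we get R = P / I².
R = 0.134 / (0.003880)² = 8901 Ω

8900 Ω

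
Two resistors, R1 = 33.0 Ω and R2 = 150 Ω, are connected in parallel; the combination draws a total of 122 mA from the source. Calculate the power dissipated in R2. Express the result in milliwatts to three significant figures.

72.6 mW

The branches share the same voltage, but only the total current is given — find V from the equivalent resistance first.
1/R_eq = 1/33.0 + 1/150 ⇒ R_eq = 27.05 Ω
V = I_total × R_eq = 0.1220 × 27.05 = 3.300 V
P_R2 = V² / R2 = (3.300)² / 150 = 0.07260 W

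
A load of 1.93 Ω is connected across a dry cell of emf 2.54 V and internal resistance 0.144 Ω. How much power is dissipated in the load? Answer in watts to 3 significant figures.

Load and internal resistance form a series loop — compute the loop current, then the load power via I²R.
I = ε / (r + R) = 2.54 / (0.144 + 1.93) = 1.225 A
P_load = I² R = (1.225)² × 1.93 = 2.895 W

2.89 W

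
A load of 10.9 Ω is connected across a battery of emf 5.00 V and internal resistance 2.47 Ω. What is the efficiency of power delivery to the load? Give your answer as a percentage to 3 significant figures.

81.5 %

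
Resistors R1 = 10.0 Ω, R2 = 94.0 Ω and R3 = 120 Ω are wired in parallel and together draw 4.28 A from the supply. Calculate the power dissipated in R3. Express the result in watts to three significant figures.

Parallel branches share V, not I — compute V via R_eq, then use V²/R for the target branch.
1/R_eq = 1/10.0 + 1/94.0 + 1/120 ⇒ R_eq = 8.405 Ω
V = I_total × R_eq = 4.280 × 8.405 = 35.97 V
P_R3 = V² / R3 = (35.97)² / 120 = 10.78 W

10.8 W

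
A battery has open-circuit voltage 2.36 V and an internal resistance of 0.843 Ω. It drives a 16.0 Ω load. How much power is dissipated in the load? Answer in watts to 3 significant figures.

The internal resistance and the load are in series, so the same I flows through both; get I from ε/(r+R), then I²R for the load.
I = ε / (r + R) = 2.36 / (0.843 + 16.0) = 0.1401 A
P_load = I² R = (0.1401)² × 16.0 = 0.3141 W

0.314 W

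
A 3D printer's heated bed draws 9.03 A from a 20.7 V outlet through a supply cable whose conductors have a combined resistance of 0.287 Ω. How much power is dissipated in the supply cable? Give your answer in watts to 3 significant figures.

23.4 W

Line loss is just I²R for the cable — we know both I and R_line directly.
The supply cable carries the full 9.03 A.
P_line = I² R_line = (9.030)² × 0.287 = 23.40 W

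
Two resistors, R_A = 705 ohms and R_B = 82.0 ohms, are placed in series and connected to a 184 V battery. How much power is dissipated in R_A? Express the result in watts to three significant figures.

38.5 W

Series elements share the same current, so find I first, then use P = I²R.
R_total = 705 + 82.0 = 787.0 Ω
I = V / R_total = 184 / 787.0 = 0.2338 A
P_R_A = I² × R_A = (0.2338)² × 705 = 38.54 W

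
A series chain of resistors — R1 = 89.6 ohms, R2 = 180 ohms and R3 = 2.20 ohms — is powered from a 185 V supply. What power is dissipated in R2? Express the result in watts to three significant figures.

Series elements share the same current, so find I first, then use P = I²R.
R_total = 89.6 + 180 + 2.20 = 271.8 Ω
I = V / R_total = 185 / 271.8 = 0.6806 A
P_R2 = I² × R2 = (0.6806)² × 180 = 83.39 W

83.4 W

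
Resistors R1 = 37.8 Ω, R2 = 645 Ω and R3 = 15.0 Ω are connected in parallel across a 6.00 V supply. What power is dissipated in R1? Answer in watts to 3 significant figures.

0.952 W

Parallel branches share the same voltage; P = V²/R gives the branch power in one step.
P_R1 = V² / R1 = (6.00)² / 37.8 Ω = 0.9524 W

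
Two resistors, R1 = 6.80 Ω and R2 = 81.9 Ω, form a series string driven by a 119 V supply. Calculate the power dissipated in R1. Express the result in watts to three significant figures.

Series elements share the same current, so find I first, then use P = I²R.
R_total = 6.80 + 81.9 = 88.70 Ω
I = V / R_total = 119 / 88.70 = 1.342 A
P_R1 = I² × R1 = (1.342)² × 6.80 = 12.24 W

12.2 W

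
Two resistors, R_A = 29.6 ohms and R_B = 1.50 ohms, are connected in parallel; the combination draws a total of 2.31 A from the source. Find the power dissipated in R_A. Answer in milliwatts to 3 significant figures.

367 mW

The branches share the same voltage, but only the total current is given — find V from the equivalent resistance first.
1/R_eq = 1/29.6 + 1/1.50 ⇒ R_eq = 1.428 Ω
V = I_total × R_eq = 2.310 × 1.428 = 3.298 V
P_R_A = V² / R_A = (3.298)² / 29.6 = 0.3674 W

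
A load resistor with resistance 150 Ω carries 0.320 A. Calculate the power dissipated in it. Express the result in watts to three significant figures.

15.4 W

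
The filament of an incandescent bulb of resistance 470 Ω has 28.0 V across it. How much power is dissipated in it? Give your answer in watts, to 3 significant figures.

1.67 W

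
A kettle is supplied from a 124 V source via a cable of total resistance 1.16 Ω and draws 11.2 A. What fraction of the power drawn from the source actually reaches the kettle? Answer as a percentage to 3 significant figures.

The cable carries the full 11.2 A.
P_line = I² R_line = (11.20)² × 1.16 = 145.5 W
P_source = V I = 124 × 11.20 = 1389 W; P_load = 1243 W
η = P_load / P_source = 1243 / 1389 = 0.8952

89.5 %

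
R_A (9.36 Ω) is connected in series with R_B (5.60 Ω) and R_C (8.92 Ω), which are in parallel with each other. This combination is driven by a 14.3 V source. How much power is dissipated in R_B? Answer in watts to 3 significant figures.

Collapse R_B‖R_C to a single equivalent, reducing the network to two series elements.
R_p = (5.60×8.92)/(5.60+8.92) = 3.440 Ω
R_total = 9.36 + 3.440 = 12.80 Ω
I = V / R_total = 14.3 / 12.80 = 1.117 A
Voltage across the parallel pair: V_p = I × R_p = 1.117 × 3.440 = 3.843 V
R_B is across V_p, so use P = V²/R for that branch.
P_R_B = (3.843)² / 5.60 = 2.638 W

2.64 W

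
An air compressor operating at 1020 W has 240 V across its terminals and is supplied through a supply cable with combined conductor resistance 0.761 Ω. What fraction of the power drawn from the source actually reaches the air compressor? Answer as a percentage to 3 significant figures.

I = P / V = 1020 / 240 = 4.250 A through the supply cable.
P_line = I² R_line = (4.250)² × 0.761 = 13.75 W
P_source = P_load + P_line = 1020 + 13.75 = 1034 W
η = P_load / P_source = 1020 / 1034 = 0.9867

98.7 %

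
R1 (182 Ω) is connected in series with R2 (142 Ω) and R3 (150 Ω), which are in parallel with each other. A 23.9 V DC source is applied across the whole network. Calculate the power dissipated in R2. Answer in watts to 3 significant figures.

First combine the parallel branches into one equivalent R_p, then R1 + R_p is a series pair.
R_p = (142×150)/(142+150) = 72.95 Ω
R_total = 182 + 72.95 = 254.9 Ω
I = V / R_total = 23.9 / 254.9 = 0.09375 A
Voltage across the parallel pair: V_p = I × R_p = 0.09375 × 72.95 = 6.838 V
R2 sees V_p directly, so P = V_p² / R2.
P_R2 = (6.838)² / 142 = 0.3293 W

0.329 W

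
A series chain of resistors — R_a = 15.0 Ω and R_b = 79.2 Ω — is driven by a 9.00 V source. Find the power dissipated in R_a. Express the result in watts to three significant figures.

0.137 W

In a series string the same current flows through every resistor — find that current, then P = I²R for the one we want.
R_total = 15.0 + 79.2 = 94.20 Ω
I = V / R_total = 9.00 / 94.20 = 0.09554 A
P_R_a = I² × R_a = (0.09554)² × 15.0 = 0.1369 W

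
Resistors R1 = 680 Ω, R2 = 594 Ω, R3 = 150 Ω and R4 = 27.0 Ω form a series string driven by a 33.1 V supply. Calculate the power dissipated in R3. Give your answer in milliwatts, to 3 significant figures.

78.1 mW

Series elements share the same current, so find I first, then use P = I²R.
R_total = 680 + 594 + 150 + 27.0 = 1451 Ω
I = V / R_total = 33.1 / 1451 = 0.02281 A
P_R3 = I² × R3 = (0.02281)² × 150 = 0.07806 W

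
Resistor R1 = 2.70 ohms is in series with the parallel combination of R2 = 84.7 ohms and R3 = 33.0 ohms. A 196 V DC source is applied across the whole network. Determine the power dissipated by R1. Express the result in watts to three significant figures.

Replace R2 and R3 with their parallel equivalent so the circuit becomes R1 in series with R_p.
R_p = (84.7×33.0)/(84.7+33.0) = 23.75 Ω
R_total = 2.70 + 23.75 = 26.45 Ω
I = V / R_total = 196 / 26.45 = 7.411 A
All the current flows through R1; use P = I²R.
P_R1 = (7.411)² × 2.70 = 148.3 W

148 W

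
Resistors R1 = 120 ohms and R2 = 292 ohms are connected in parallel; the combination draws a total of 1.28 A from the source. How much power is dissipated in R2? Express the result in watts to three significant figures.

Only the total current is stated, so first find the parallel equivalent to get the voltage across the combination.
1/R_eq = 1/120 + 1/292 ⇒ R_eq = 85.05 Ω
V = I_total × R_eq = 1.280 × 85.05 = 108.9 V
P_R2 = V² / R2 = (108.9)² / 292 = 40.59 W

40.6 W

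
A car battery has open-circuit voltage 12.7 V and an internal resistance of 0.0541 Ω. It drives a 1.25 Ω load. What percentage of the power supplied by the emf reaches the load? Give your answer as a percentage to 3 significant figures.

95.9 %

Both r and R carry the same current, so the power split is just the resistance split: η = R/(R+r).
η = R / (R + r) = 1.25 / (1.25 + 0.0541) = 0.9585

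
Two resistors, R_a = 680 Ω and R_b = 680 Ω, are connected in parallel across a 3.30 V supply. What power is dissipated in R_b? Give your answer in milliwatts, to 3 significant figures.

Parallel branches share the same voltage; P = V²/R gives the branch power in one step.
P_R_b = V² / R_b = (3.30)² / 680 Ω = 0.01601 W

16.0 mW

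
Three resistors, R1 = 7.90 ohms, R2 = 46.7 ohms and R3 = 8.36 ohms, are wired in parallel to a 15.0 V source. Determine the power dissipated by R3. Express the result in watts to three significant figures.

Parallel branches share the same voltage; P = V²/R gives the branch power in one step.
P_R3 = V² / R3 = (15.0)² / 8.36 Ω = 26.91 W

26.9 W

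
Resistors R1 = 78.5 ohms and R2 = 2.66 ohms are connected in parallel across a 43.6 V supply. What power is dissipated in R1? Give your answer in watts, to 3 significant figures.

24.2 W

Parallel branches share the same voltage; P = V²/R gives the branch power in one step.
P_R1 = V² / R1 = (43.6)² / 78.5 Ω = 24.22 W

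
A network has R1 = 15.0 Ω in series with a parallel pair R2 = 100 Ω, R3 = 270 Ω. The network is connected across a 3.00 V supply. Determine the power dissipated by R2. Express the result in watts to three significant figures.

Reduce the parallel pair to R_p first; the network is then a simple series string.
R_p = (100×270)/(100+270) = 72.97 Ω
R_total = 15.0 + 72.97 = 87.97 Ω
I = V / R_total = 3.00 / 87.97 = 0.03410 A
Voltage across the parallel pair: V_p = I × R_p = 0.03410 × 72.97 = 2.488 V
R2 sees V_p directly, so P = V_p² / R2.
P_R2 = (2.488)² / 100 = 0.06193 W

0.0619 W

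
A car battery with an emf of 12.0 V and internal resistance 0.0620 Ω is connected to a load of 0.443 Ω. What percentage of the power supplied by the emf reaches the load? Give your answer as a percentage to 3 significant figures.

87.7 %

η = P_load/(P_load+P_int) = I²R/(I²R+I²r) = R/(R+r) — the I² cancels for series elements.
η = R / (R + r) = 0.443 / (0.443 + 0.0620) = 0.8772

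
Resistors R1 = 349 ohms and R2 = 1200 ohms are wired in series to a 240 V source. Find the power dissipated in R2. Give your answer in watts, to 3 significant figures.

In a series string the same current flows through every resistor — find that current, then P = I²R for the one we want.
R_total = 349 + 1200 = 1549 Ω
I = V / R_total = 240 / 1549 = 0.1549 A
P_R2 = I² × R2 = (0.1549)² × 1200 = 28.81 W

28.8 W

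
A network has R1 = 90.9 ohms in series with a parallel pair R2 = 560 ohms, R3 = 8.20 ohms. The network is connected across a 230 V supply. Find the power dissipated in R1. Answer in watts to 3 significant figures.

491 W

First combine the parallel branches into one equivalent R_p, then R1 + R_p is a series pair.
R_p = (560×8.20)/(560+8.20) = 8.082 Ω
R_total = 90.9 + 8.082 = 98.98 Ω
I = V / R_total = 230 / 98.98 = 2.324 A
All the current flows through R1; use P = I²R.
P_R1 = (2.324)² × 90.9 = 490.8 W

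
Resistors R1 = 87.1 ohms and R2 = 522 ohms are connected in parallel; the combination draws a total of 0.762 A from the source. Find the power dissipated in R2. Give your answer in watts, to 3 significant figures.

Parallel branches share V, not I — compute V via R_eq, then use V²/R for the target branch.
1/R_eq = 1/87.1 + 1/522 ⇒ R_eq = 74.64 Ω
V = I_total × R_eq = 0.7620 × 74.64 = 56.88 V
P_R2 = V² / R2 = (56.88)² / 522 = 6.198 W

6.20 W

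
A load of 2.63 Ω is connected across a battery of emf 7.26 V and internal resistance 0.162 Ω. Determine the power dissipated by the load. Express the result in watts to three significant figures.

With r and R in series, I = ε/(r+R); the load dissipates I²R.
I = ε / (r + R) = 7.26 / (0.162 + 2.63) = 2.600 A
P_load = I² R = (2.600)² × 2.63 = 17.78 W

17.8 W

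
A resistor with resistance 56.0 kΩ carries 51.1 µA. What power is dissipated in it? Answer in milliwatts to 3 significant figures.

0.146 mW

Current and resistance are given, so P = I²R is the direct form.
P = (0.00005110 A)² × 56000 Ω = 0.0001462 W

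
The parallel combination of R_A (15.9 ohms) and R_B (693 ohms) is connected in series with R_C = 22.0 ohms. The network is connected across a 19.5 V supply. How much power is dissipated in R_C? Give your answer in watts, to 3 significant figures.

First find R_p for the parallel pair, then treat R_p + R_C as a series loop.
R_p = (15.9×693)/(15.9+693) = 15.54 Ω
R_total = R_p + 22.0 = 15.54 + 22.0 = 37.54 Ω
I = V / R_total = 19.5 / 37.54 = 0.5194 A
All the supply current flows through R_C; use P = I²R_C.
P_R_C = (0.5194)² × 22.0 = 5.935 W

5.94 W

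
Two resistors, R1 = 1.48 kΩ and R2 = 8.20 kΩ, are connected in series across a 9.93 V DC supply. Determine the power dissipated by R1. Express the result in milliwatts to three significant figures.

Every series element carries the same I. Get I from the total resistance, then P = I² × R1.
R_total = (1.48 + 8.20) kΩ = 9680 Ω
I = V / R_total = 9.93 / 9680 = 0.001026 A
P_R1 = I² × R1 = (0.001026)² × 1480 = 0.001557 W

1.56 mW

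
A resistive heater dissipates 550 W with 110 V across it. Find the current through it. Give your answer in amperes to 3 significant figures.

Inverting the appropriate power form: I = P / V.
I = 550 / 110 = 5.000 A

5.00 A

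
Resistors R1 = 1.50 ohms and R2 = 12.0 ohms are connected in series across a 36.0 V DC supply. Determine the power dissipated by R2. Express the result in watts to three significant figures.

The current is common to all series resistors; compute it, then apply P = I²R for the target.
R_total = 1.50 + 12.0 = 13.50 Ω
I = V / R_total = 36.0 / 13.50 = 2.667 A
P_R2 = I² × R2 = (2.667)² × 12.0 = 85.33 W

85.3 W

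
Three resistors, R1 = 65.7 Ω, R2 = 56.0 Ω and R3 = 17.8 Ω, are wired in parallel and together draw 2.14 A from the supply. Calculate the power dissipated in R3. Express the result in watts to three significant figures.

The branches share the same voltage, but only the total current is given — find V from the equivalent resistance first.
1/R_eq = 1/65.7 + 1/56.0 + 1/17.8 ⇒ R_eq = 11.20 Ω
V = I_total × R_eq = 2.140 × 11.20 = 23.98 V
P_R3 = V² / R3 = (23.98)² / 17.8 = 32.29 W

32.3 W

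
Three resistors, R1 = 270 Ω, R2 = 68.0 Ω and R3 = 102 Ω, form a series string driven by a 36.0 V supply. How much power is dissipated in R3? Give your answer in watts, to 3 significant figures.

The current is common to all series resistors; compute it, then apply P = I²R for the target.
R_total = 270 + 68.0 + 102 = 440.0 Ω
I = V / R_total = 36.0 / 440.0 = 0.08182 A
P_R3 = I² × R3 = (0.08182)² × 102 = 0.6828 W

0.683 W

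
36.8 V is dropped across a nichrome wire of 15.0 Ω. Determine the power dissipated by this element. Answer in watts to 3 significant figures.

90.3 W

V and R are stated; P = V²/R avoids computing the current.
P = (36.8 V)² / 15.0 Ω = 90.28 W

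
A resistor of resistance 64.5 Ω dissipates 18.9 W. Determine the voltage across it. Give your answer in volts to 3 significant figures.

34.9 V

From P = V I = I²R = V²/R, with the two given quantities we get V = √(P R).
V = √(18.9 × 64.5) = 34.91 V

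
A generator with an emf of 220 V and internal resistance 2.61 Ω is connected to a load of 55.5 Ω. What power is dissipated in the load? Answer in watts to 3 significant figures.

795 W

Find the circuit current first, then P = I²R for the load (series elements share I).
I = ε / (r + R) = 220 / (2.61 + 55.5) = 3.786 A
P_load = I² R = (3.786)² × 55.5 = 795.5 W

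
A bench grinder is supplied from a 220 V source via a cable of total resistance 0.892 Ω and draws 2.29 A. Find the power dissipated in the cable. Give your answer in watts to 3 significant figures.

4.68 W

The cable and load are in series, so the same current flows in both; the loss is I²R_line.
The cable carries the full 2.29 A.
P_line = I² R_line = (2.290)² × 0.892 = 4.678 W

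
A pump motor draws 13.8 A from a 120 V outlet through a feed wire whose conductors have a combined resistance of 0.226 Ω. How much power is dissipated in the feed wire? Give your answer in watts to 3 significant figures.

The feed wire and load are in series, so the same current flows in both; the loss is I²R_line.
The feed wire carries the full 13.8 A.
P_line = I² R_line = (13.80)² × 0.226 = 43.04 W

43.0 W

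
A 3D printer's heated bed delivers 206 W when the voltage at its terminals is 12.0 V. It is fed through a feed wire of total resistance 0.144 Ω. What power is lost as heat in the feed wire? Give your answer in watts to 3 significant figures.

Only the current and the line resistance are needed for the I²R loss.
I = P / V = 206 / 12.0 = 17.17 A through the feed wire.
P_line = I² R_line = (17.17)² × 0.144 = 42.44 W

42.4 W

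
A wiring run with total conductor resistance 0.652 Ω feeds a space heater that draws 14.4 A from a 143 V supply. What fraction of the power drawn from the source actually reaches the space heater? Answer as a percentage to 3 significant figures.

The wiring run carries the full 14.4 A.
P_line = I² R_line = (14.40)² × 0.652 = 135.2 W
P_source = V I = 143 × 14.40 = 2059 W; P_load = 1924 W
η = P_load / P_source = 1924 / 2059 = 0.9343

93.4 %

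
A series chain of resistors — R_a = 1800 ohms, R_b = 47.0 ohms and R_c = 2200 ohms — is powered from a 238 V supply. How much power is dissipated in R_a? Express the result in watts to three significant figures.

6.23 W

Every series element carries the same I. Get I from the total resistance, then P = I² × R_a.
R_total = 1800 + 47.0 + 2200 = 4047 Ω
I = V / R_total = 238 / 4047 = 0.05881 A
P_R_a = I² × R_a = (0.05881)² × 1800 = 6.225 W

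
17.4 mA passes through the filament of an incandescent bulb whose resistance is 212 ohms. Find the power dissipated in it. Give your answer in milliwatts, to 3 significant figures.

64.2 mW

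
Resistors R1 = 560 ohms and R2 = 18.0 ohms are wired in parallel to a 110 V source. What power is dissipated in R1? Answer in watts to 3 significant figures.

R1 sits directly across the source, so P = V²/R with V = 110 V.
P_R1 = V² / R1 = (110)² / 560 Ω = 21.61 W

21.6 W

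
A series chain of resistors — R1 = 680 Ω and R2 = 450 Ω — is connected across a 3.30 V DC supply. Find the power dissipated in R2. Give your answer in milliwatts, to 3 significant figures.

3.84 mW

Every series element carries the same I. Get I from the total resistance, then P = I² × R2.
R_total = 680 + 450 = 1130 Ω
I = V / R_total = 3.30 / 1130 = 0.002920 A
P_R2 = I² × R2 = (0.002920)² × 450 = 0.003838 W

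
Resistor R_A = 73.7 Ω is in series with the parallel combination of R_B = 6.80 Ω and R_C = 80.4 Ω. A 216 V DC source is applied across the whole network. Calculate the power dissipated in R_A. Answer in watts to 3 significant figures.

First combine the parallel branches into one equivalent R_p, then R_A + R_p is a series pair.
R_p = (6.80×80.4)/(6.80+80.4) = 6.270 Ω
R_total = 73.7 + 6.270 = 79.97 Ω
I = V / R_total = 216 / 79.97 = 2.701 A
The full supply current passes through R_A: P = I²R.
P_R_A = (2.701)² × 73.7 = 537.7 W

538 W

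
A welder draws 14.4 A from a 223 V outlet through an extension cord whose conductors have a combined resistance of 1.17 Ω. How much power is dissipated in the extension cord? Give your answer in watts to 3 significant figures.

243 W

Only the current and the line resistance are needed for the I²R loss.
The extension cord carries the full 14.4 A.
P_line = I² R_line = (14.40)² × 1.17 = 242.6 W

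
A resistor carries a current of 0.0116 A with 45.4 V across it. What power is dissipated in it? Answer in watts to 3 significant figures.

0.527 W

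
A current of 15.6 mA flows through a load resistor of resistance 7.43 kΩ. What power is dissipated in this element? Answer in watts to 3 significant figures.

The current through and the resistance of the element are both given; use P = I²R.
P = (0.01560 A)² × 7430 Ω = 1.808 W

1.81 W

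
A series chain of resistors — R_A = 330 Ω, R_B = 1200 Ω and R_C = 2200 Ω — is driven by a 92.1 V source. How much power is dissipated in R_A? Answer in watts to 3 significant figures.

0.201 W

The current is common to all series resistors; compute it, then apply P = I²R for the target.
R_total = 330 + 1200 + 2200 = 3730 Ω
I = V / R_total = 92.1 / 3730 = 0.02469 A
P_R_A = I² × R_A = (0.02469)² × 330 = 0.2012 W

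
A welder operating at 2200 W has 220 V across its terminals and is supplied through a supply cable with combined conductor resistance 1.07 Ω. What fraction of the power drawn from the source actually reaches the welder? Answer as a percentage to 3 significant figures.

95.4 %

I = P / V = 2200 / 220 = 10.00 A through the supply cable.
P_line = I² R_line = (10.00)² × 1.07 = 107.0 W
P_source = P_load + P_line = 2200 + 107.0 = 2307 W
η = P_load / P_source = 2200 / 2307 = 0.9536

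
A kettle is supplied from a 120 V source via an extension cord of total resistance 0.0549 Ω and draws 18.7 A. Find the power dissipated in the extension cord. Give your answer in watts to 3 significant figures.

19.2 W

The extension cord is a series resistance carrying the load current; its dissipation is I²R_line.
The extension cord carries the full 18.7 A.
P_line = I² R_line = (18.70)² × 0.0549 = 19.20 W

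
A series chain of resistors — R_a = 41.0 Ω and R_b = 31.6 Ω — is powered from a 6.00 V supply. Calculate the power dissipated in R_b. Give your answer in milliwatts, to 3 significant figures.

Every series element carries the same I. Get I from the total resistance, then P = I² × R_b.
R_total = 41.0 + 31.6 = 72.60 Ω
I = V / R_total = 6.00 / 72.60 = 0.08264 A
P_R_b = I² × R_b = (0.08264)² × 31.6 = 0.2158 W

216 mW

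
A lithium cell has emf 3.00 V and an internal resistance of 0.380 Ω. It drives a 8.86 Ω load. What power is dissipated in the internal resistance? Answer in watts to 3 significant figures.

Internal loss is I²r, with I set by the total series resistance r+R.
I = ε / (r + R) = 3.00 / (0.380 + 8.86) = 0.3247 A
P_int = I² r = (0.3247)² × 0.380 = 0.04006 W

0.0401 W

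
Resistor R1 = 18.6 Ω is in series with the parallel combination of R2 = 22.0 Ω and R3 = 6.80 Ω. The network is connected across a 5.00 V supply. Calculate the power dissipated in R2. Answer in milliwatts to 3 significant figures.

Collapse R2‖R3 to a single equivalent, reducing the network to two series elements.
R_p = (22.0×6.80)/(22.0+6.80) = 5.194 Ω
R_total = 18.6 + 5.194 = 23.79 Ω
I = V / R_total = 5.00 / 23.79 = 0.2101 A
Voltage across the parallel pair: V_p = I × R_p = 0.2101 × 5.194 = 1.092 V
With V_p across R2, its power is V_p²/R2.
P_R2 = (1.092)² / 22.0 = 0.05416 W

54.2 mW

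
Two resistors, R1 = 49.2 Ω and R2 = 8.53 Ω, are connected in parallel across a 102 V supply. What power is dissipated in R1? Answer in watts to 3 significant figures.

Every branch has 102 V across it, so for R1 the power is simply V²/R.
P_R1 = V² / R1 = (102)² / 49.2 Ω = 211.5 W

211 W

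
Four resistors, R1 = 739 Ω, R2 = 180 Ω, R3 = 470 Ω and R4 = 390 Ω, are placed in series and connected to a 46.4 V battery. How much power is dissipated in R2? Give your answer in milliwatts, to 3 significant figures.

122 mW

Every series element carries the same I. Get I from the total resistance, then P = I² × R2.
R_total = 739 + 180 + 470 + 390 = 1779 Ω
I = V / R_total = 46.4 / 1779 = 0.02608 A
P_R2 = I² × R2 = (0.02608)² × 180 = 0.1224 W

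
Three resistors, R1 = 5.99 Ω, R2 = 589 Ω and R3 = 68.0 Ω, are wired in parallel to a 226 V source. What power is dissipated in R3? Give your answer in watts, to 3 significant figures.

751 W

Every branch has 226 V across it, so for R3 the power is simply V²/R.
P_R3 = V² / R3 = (226)² / 68.0 Ω = 751.1 W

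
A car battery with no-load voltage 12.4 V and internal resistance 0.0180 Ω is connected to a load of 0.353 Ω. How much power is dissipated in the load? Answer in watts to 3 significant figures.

Find the circuit current first, then P = I²R for the load (series elements share I).
I = ε / (r + R) = 12.4 / (0.0180 + 0.353) = 33.42 A
P_load = I² R = (33.42)² × 0.353 = 394.3 W

394 W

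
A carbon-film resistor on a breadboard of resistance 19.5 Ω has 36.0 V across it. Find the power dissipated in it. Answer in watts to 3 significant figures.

66.5 W

We know the drop across the element and its resistance — P = V²/R, one step.
P = (36.0 V)² / 19.5 Ω = 66.46 W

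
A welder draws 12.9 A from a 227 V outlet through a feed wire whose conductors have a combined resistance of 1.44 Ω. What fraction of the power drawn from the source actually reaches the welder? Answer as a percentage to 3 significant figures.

The feed wire carries the full 12.9 A.
P_line = I² R_line = (12.90)² × 1.44 = 239.6 W
P_source = V I = 227 × 12.90 = 2928 W; P_load = 2689 W
η = P_load / P_source = 2689 / 2928 = 0.9182

91.8 %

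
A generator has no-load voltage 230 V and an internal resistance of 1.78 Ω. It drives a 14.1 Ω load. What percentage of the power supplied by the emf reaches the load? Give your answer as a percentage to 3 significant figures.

The source delivers εI, of which I²R reaches the load and I²r is lost; since I is common, η = R/(R+r).
η = R / (R + r) = 14.1 / (14.1 + 1.78) = 0.8879

88.8 %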